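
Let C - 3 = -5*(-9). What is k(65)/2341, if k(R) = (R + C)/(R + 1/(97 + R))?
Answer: 18306/24653071 ≈ 0.00074254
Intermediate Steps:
C = 48 (C = 3 - 5*(-9) = 3 + 45 = 48)
k(R) = (48 + R)/(R + 1/(97 + R)) (k(R) = (R + 48)/(R + 1/(97 + R)) = (48 + R)/(R + 1/(97 + R)))
k(65)/2341 = ((4656 + 65**2 + 145*65)/(1 + 65**2 + 97*65))/2341 = ((4656 + 4225 + 9425)/(1 + 4225 + 6305))*(1/2341) = (18306/10531)*(1/2341) = 18306/24653071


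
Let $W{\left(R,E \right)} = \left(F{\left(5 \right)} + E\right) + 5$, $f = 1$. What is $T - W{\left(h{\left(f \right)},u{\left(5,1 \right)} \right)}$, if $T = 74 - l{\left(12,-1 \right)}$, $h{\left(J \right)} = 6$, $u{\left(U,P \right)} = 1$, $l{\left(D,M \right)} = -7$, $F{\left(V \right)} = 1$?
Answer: $74$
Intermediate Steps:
$W{\left(R,E \right)} = 6 + E$ ($W{\left(R,E \right)} = \left(1 + E\right) + 5 = 6 + E$)
$T = 81$ ($T = 74 - -7 = 74 + 7 = 81$)
$T - W{\left(h{\left(f \right)},u{\left(5,1 \right)} \right)} = 81 - \left(6 + 1\right) = 81 - 7 = 74$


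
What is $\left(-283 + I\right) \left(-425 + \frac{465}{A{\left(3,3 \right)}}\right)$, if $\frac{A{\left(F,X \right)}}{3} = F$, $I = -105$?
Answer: $\frac{434560}{3} \approx 1.4485 \cdot 10^{5}$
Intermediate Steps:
$A{\left(F,X \right)} = 3 F$
$\left(-283 + I\right) \left(-425 + \frac{465}{A{\left(3,3 \right)}}\right) = \left(-283 - 105\right) \left(-425 + \frac{465}{3 \cdot 3}\right) = - 388 \left(-425 + \frac{465}{9}\right) = - 388 \left(-425 + 465 \cdot \frac{1}{9}\right) = - 388 \left(-425 + \frac{155}{3}\right) = \left(-388\right) \left(- \frac{1120}{3}\right) = \frac{434560}{3}$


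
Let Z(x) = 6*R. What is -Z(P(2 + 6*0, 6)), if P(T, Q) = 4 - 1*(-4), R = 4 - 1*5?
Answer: 6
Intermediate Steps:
R = -1 (R = 4 - 5 = -1)
P(T, Q) = 8 (P(T, Q) = 4 + 4 = 8)
Z(x) = -6 (Z(x) = 6*(-1) = -6)
-Z(P(2 + 6*0, 6)) = -1*(-6) = 6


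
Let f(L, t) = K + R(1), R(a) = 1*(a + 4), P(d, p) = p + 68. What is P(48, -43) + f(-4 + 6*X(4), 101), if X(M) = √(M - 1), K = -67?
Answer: -37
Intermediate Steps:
P(d, p) = 68 + p
X(M) = √(-1 + M)
R(a) = 4 + a (R(a) = 1*(4 + a) = 4 + a)
f(L, t) = -62 (f(L, t) = -67 + (4 + 1) = -67 + 5 = -62)
P(48, -43) + f(-4 + 6*X(4), 101) = (68 - 43) - 62 = 25 - 62 = -37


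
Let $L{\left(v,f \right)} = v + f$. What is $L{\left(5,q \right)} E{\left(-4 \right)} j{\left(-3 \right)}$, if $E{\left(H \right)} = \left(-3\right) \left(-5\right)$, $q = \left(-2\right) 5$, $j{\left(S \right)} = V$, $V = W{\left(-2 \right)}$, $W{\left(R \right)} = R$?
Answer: $150$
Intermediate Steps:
$V = -2$
$j{\left(S \right)} = -2$
$q = -10$
$E{\left(H \right)} = 15$
$L{\left(v,f \right)} = f + v$
$L{\left(5,q \right)} E{\left(-4 \right)} j{\left(-3 \right)} = \left(-10 + 5\right) 15 \left(-2\right) = \left(-5\right) 15 \left(-2\right) = \left(-75\right) \left(-2\right) = 150$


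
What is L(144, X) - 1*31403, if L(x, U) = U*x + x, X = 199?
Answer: -2603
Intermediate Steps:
L(x, U) = x + U*x
L(144, X) - 1*31403 = 144*(1 + 199) - 1*31403 = 144*200 - 31403 = 28800 - 31403 = -2603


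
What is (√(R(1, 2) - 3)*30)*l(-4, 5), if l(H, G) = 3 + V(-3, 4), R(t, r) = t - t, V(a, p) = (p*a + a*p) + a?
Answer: -720*I*√3 ≈ -1247.1*I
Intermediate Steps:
V(a, p) = a + 2*a*p (V(a, p) = (a*p + a*p) + a = 2*a*p + a = a + 2*a*p)
R(t, r) = 0
l(H, G) = -24 (l(H, G) = 3 - 3*(1 + 2*4) = 3 - 3*(1 + 8) = 3 - 3*9 = 3 - 27 = -24)
(√(R(1, 2) - 3)*30)*l(-4, 5) = (√(0 - 3)*30)*(-24) = (√(-3)*30)*(-24) = ((I*√3)*30)*(-24) = (30*I*√3)*(-24) = -720*I*√3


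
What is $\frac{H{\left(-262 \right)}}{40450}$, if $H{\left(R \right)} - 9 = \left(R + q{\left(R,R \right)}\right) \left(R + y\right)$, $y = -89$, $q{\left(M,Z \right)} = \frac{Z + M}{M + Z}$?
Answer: $\frac{9162}{4045} \approx 2.265$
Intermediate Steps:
$q{\left(M,Z \right)} = 1$ ($q{\left(M,Z \right)} = \frac{M + Z}{M + Z} = 1$)
$H{\left(R \right)} = 9 + \left(1 + R\right) \left(-89 + R\right)$ ($H{\left(R \right)} = 9 + \left(R + 1\right) \left(R - 89\right) = 9 + \left(1 + R\right) \left(-89 + R\right)$)
$\frac{H{\left(-262 \right)}}{40450} = \frac{-80 + \left(-262\right)^{2} - -23056}{40450} = \left(-80 + 68644 + 23056\right) \frac{1}{40450} = 91620 \cdot \frac{1}{40450} = \frac{9162}{4045}$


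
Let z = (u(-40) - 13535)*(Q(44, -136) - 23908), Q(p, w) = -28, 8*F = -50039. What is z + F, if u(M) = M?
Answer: 2599399561/8 ≈ 3.2492e+8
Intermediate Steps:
F = -50039/8 (F = (⅛)*(-50039) = -50039/8 ≈ -6254.9)
z = 324931200 (z = (-40 - 13535)*(-28 - 23908) = -13575*(-23936) = 324931200)
z + F = 324931200 - 50039/8 = 2599399561/8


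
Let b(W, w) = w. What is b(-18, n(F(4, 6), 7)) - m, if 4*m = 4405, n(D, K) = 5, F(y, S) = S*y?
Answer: -4385/4 ≈ -1096.3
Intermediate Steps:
m = 4405/4 (m = (¼)*4405 = 4405/4 ≈ 1101.3)
b(-18, n(F(4, 6), 7)) - m = 5 - 1*4405/4 = 5 - 4405/4 = -4385/4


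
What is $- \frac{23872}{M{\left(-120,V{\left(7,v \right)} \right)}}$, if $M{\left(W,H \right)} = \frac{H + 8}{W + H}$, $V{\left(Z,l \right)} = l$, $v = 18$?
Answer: $\frac{1217472}{13} \approx 93652.0$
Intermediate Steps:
$M{\left(W,H \right)} = \frac{8 + H}{H + W}$
$- \frac{23872}{M{\left(-120,V{\left(7,v \right)} \right)}} = - \frac{23872}{\frac{1}{18 - 120} \left(8 + 18\right)} = - \frac{23872}{\frac{1}{-102} \cdot 26} = - \frac{23872}{\left(- \frac{1}{102}\right) 26} = - \frac{23872}{- \frac{13}{51}} = \left(-23872\right) \left(- \frac{51}{13}\right) = \frac{1217472}{13}$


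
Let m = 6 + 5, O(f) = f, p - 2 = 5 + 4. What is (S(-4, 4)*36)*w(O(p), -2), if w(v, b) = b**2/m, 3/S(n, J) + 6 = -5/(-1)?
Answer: -432/11 ≈ -39.273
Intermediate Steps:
p = 11 (p = 2 + (5 + 4) = 2 + 9 = 11)
m = 11
S(n, J) = -3 (S(n, J) = 3/(-6 - 5/(-1)) = 3/(-6 - 5*(-1)) = 3/(-6 + 5) = 3/(-1) = 3*(-1) = -3)
w(v, b) = b**2/11
(S(-4, 4)*36)*w(O(p), -2) = (-3*36)*((1/11)*(-2)**2) = -108*4/11 = -432/11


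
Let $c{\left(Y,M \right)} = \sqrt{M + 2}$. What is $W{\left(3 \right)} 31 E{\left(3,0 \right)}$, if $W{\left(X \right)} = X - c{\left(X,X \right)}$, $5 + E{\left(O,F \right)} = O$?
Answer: $-186 + 62 \sqrt{5} \approx -47.364$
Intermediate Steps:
$c{\left(Y,M \right)} = \sqrt{2 + M}$
$E{\left(O,F \right)} = -5 + O$
$W{\left(X \right)} = X - \sqrt{2 + X}$
$W{\left(3 \right)} 31 E{\left(3,0 \right)} = \left(3 - \sqrt{2 + 3}\right) 31 \left(-5 + 3\right) = \left(3 - \sqrt{5}\right) 31 \left(-2\right) = \left(93 - 31 \sqrt{5}\right) \left(-2\right) = -186 + 62 \sqrt{5}$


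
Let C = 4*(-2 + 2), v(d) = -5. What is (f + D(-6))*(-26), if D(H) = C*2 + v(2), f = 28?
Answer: -598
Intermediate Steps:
C = 0 (C = 4*0 = 0)
D(H) = -5 (D(H) = 0*2 - 5 = 0 - 5 = -5)
(f + D(-6))*(-26) = (28 - 5)*(-26) = 23*(-26) = -598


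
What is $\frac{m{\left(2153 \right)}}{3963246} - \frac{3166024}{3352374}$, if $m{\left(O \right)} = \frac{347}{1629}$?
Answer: $- \frac{126174408577999}{133600955284818} \approx -0.94441$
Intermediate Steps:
$m{\left(O \right)} = \frac{347}{1629}$ ($m{\left(O \right)} = 347 \cdot \frac{1}{1629} = \frac{347}{1629}$)
$\frac{m{\left(2153 \right)}}{3963246} - \frac{3166024}{3352374} = \frac{347}{1629 \cdot 3963246} - \frac{3166024}{3352374} = \frac{347}{1629} \cdot \frac{1}{3963246} - \frac{1583012}{1676187} = \frac{347}{6456127734} - \frac{1583012}{1676187} = - \frac{126174408577999}{133600955284818}$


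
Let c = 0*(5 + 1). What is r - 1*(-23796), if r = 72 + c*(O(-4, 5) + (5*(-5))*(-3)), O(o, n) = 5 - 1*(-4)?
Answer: 23868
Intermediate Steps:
O(o, n) = 9 (O(o, n) = 5 + 4 = 9)
c = 0 (c = 0*6 = 0)
r = 72 (r = 72 + 0*(9 + (5*(-5))*(-3)) = 72 + 0*(9 - 25*(-3)) = 72 + 0*(9 + 75) = 72 + 0*84 = 72 + 0 = 72)
r - 1*(-23796) = 72 - 1*(-23796) = 72 + 23796 = 23868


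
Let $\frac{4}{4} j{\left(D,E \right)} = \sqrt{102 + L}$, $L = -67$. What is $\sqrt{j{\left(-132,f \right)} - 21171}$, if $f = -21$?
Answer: $\sqrt{-21171 + \sqrt{35}} \approx 145.48 i$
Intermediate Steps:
$j{\left(D,E \right)} = \sqrt{35}$ ($j{\left(D,E \right)} = \sqrt{102 - 67} = \sqrt{35}$)
$\sqrt{j{\left(-132,f \right)} - 21171} = \sqrt{\sqrt{35} - 21171} = \sqrt{-21171 + \sqrt{35}}$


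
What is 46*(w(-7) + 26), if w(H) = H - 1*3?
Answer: 736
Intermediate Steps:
w(H) = -3 + H (w(H) = H - 3 = -3 + H)
46*(w(-7) + 26) = 46*((-3 - 7) + 26) = 46*(-10 + 26) = 46*16 = 736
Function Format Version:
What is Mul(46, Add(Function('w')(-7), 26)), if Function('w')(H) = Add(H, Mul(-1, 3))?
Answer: 736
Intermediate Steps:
Function('w')(H) = Add(-3, H) (Function('w')(H) = Add(H, -3) = Add(-3, H))
Mul(46, Add(Function('w')(-7), 26)) = Mul(46, Add(Add(-3, -7), 26)) = Mul(46, Add(-10, 26)) = Mul(46, 16) = 736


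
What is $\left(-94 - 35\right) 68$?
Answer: $-8772$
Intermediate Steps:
$\left(-94 - 35\right) 68 = \left(-129\right) 68 = -8772$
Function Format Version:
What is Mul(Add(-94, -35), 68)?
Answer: -8772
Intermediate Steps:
Mul(Add(-94, -35), 68) = Mul(-129, 68) = -8772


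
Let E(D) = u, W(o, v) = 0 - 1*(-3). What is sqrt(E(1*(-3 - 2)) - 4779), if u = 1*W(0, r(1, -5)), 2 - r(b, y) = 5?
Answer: 2*I*sqrt(1194) ≈ 69.109*I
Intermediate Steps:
r(b, y) = -3 (r(b, y) = 2 - 1*5 = 2 - 5 = -3)
W(o, v) = 3 (W(o, v) = 0 + 3 = 3)
u = 3 (u = 1*3 = 3)
E(D) = 3
sqrt(E(1*(-3 - 2)) - 4779) = sqrt(3 - 4779) = sqrt(-4776) = 2*I*sqrt(1194)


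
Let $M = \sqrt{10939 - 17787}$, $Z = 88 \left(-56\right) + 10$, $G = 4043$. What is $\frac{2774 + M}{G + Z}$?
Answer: $- \frac{2774}{875} - \frac{8 i \sqrt{107}}{875} \approx -3.1703 - 0.094574 i$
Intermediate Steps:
$Z = -4918$ ($Z = -4928 + 10 = -4918$)
$M = 8 i \sqrt{107}$ ($M = \sqrt{-6848} = 8 i \sqrt{107} \approx 82.753 i$)
$\frac{2774 + M}{G + Z} = \frac{2774 + 8 i \sqrt{107}}{4043 - 4918} = \frac{2774 + 8 i \sqrt{107}}{-875} = \left(2774 + 8 i \sqrt{107}\right) \left(- \frac{1}{875}\right) = - \frac{2774}{875} - \frac{8 i \sqrt{107}}{875}$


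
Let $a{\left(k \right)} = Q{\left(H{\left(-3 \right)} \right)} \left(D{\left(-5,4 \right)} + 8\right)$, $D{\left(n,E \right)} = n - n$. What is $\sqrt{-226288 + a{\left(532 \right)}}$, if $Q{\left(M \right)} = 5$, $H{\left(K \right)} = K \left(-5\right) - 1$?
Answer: $2 i \sqrt{56562} \approx 475.66 i$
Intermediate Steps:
$D{\left(n,E \right)} = 0$
$H{\left(K \right)} = -1 - 5 K$ ($H{\left(K \right)} = - 5 K - 1 = -1 - 5 K$)
$a{\left(k \right)} = 40$ ($a{\left(k \right)} = 5 \left(0 + 8\right) = 5 \cdot 8 = 40$)
$\sqrt{-226288 + a{\left(532 \right)}} = \sqrt{-226288 + 40} = \sqrt{-226248} = 2 i \sqrt{56562}$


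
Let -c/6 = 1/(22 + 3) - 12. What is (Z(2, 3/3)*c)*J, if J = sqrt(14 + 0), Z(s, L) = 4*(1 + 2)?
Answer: 21528*sqrt(14)/25 ≈ 3222.0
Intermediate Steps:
Z(s, L) = 12 (Z(s, L) = 4*3 = 12)
J = sqrt(14) ≈ 3.7417
c = 1794/25 (c = -6*(1/(22 + 3) - 12) = -6*(1/25 - 12) = -6*(-299/25) = 1794/25 ≈ 71.760)
(Z(2, 3/3)*c)*J = (12*(1794/25))*sqrt(14) = 21528*sqrt(14)/25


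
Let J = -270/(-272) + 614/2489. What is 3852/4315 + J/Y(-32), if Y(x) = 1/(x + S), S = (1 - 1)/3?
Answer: -7077908264/182580595 ≈ -38.766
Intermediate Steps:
J = 419519/338504 (J = -270*(-1/272) + 614*(1/2489) = 135/136 + 614/2489 = 419519/338504 ≈ 1.2393)
S = 0 (S = 0*(⅓) = 0)
Y(x) = 1/x (Y(x) = 1/(x + 0) = 1/x)
3852/4315 + J/Y(-32) = 3852/4315 + 419519/(338504*(1/(-32))) = 3852*(1/4315) + 419519/(338504*(-1/32)) = 3852/4315 + (419519/338504)*(-32) = 3852/4315 - 1678076/42313 = -7077908264/182580595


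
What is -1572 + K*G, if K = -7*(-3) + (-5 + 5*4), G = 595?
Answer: 19848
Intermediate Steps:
K = 36 (K = 21 + (-5 + 20) = 21 + 15 = 36)
-1572 + K*G = -1572 + 36*595 = -1572 + 21420 = 19848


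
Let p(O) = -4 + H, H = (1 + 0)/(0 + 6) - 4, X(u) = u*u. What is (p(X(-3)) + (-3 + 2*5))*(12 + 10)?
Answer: -55/3 ≈ -18.333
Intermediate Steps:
X(u) = u²
H = -23/6 (H = 1/6 - 4 = 1*(⅙) - 4 = ⅙ - 4 = -23/6 ≈ -3.8333)
p(O) = -47/6 (p(O) = -4 - 23/6 = -47/6)
(p(X(-3)) + (-3 + 2*5))*(12 + 10) = (-47/6 + (-3 + 2*5))*(12 + 10) = (-47/6 + (-3 + 10))*22 = (-47/6 + 7)*22 = -⅚*22 = -55/3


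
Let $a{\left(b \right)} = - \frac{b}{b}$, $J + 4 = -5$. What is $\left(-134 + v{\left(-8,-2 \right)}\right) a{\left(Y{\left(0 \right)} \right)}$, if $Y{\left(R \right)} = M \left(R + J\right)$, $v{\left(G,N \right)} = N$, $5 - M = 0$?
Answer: $136$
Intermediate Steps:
$M = 5$ ($M = 5 - 0 = 5 + 0 = 5$)
$J = -9$ ($J = -4 - 5 = -9$)
$Y{\left(R \right)} = -45 + 5 R$ ($Y{\left(R \right)} = 5 \left(R - 9\right) = 5 \left(-9 + R\right) = -45 + 5 R$)
$a{\left(b \right)} = -1$ ($a{\left(b \right)} = \left(-1\right) 1 = -1$)
$\left(-134 + v{\left(-8,-2 \right)}\right) a{\left(Y{\left(0 \right)} \right)} = \left(-134 - 2\right) \left(-1\right) = \left(-136\right) \left(-1\right) = 136$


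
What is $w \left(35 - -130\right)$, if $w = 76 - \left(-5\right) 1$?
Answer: $13365$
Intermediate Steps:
$w = 81$ ($w = 76 - -5 = 76 + 5 = 81$)
$w \left(35 - -130\right) = 81 \left(35 - -130\right) = 81 \left(35 + 130\right) = 81 \cdot 165 = 13365$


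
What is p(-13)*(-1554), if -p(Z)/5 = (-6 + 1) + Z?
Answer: -139860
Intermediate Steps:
p(Z) = 25 - 5*Z (p(Z) = -5*((-6 + 1) + Z) = -5*(-5 + Z) = 25 - 5*Z)
p(-13)*(-1554) = (25 - 5*(-13))*(-1554) = (25 + 65)*(-1554) = 90*(-1554) = -139860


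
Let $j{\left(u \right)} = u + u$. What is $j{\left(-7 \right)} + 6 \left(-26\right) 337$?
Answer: $-52586$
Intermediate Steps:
$j{\left(u \right)} = 2 u$
$j{\left(-7 \right)} + 6 \left(-26\right) 337 = 2 \left(-7\right) + 6 \left(-26\right) 337 = -14 - 52572 = -52586$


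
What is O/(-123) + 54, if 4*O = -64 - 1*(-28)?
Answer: 2217/41 ≈ 54.073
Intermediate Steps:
O = -9 (O = (-64 - 1*(-28))/4 = (-64 + 28)/4 = (¼)*(-36) = -9)
O/(-123) + 54 = -9/(-123) + 54 = -9*(-1/123) + 54 = 3/41 + 54 = 2217/41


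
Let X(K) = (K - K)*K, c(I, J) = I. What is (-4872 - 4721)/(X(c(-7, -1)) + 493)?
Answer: -9593/493 ≈ -19.458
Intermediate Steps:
X(K) = 0 (X(K) = 0*K = 0)
(-4872 - 4721)/(X(c(-7, -1)) + 493) = (-4872 - 4721)/(0 + 493) = -9593/493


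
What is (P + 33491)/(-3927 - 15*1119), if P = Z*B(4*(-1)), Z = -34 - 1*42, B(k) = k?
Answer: -11265/6904 ≈ -1.6317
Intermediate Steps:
Z = -76 (Z = -34 - 42 = -76)
P = 304 (P = -304*(-1) = -76*(-4) = 304)
(P + 33491)/(-3927 - 15*1119) = (304 + 33491)/(-3927 - 15*1119) = 33795/(-3927 - 16785) = 33795/(-20712) = 33795*(-1/20712) = -11265/6904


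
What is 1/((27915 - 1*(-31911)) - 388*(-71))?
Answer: 1/87374 ≈ 1.1445e-5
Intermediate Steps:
1/((27915 - 1*(-31911)) - 388*(-71)) = 1/((27915 + 31911) + 27548) = 1/(59826 + 27548) = 1/87374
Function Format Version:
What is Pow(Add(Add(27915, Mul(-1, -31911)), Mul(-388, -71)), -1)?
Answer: Rational(1, 87374) ≈ 1.1445e-5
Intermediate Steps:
Pow(Add(Add(27915, Mul(-1, -31911)), Mul(-388, -71)), -1) = Pow(Add(Add(27915, 31911), 27548), -1) = Pow(Add(59826, 27548), -1) = Pow(87374, -1) = Rational(1, 87374)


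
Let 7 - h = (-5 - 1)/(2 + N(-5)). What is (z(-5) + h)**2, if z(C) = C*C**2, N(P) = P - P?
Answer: 13225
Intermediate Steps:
N(P) = 0
h = 10 (h = 7 - (-5 - 1)/(2 + 0) = 7 - (-6)/2 = 7 - 1*(-3) = 7 + 3 = 10)
z(C) = C**3
(z(-5) + h)**2 = ((-5)**3 + 10)**2 = (-125 + 10)**2 = (-115)**2 = 13225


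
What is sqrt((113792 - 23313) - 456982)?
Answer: I*sqrt(366503) ≈ 605.39*I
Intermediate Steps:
sqrt((113792 - 23313) - 456982) = sqrt(90479 - 456982) = sqrt(-366503) = I*sqrt(366503)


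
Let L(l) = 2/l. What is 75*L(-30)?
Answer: -5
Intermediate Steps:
75*L(-30) = 75*(2/(-30)) = 75*(2*(-1/30)) = 75*(-1/15) = -5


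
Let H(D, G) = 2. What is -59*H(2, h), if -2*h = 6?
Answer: -118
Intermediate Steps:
h = -3 (h = -1/2*6 = -3)
-59*H(2, h) = -59*2 = -118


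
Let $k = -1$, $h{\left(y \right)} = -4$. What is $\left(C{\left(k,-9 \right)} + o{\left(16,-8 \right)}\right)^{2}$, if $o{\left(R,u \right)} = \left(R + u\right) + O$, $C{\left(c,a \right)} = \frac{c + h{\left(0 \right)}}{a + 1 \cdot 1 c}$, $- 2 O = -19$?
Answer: $324$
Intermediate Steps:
$O = \frac{19}{2}$ ($O = \left(- \frac{1}{2}\right) \left(-19\right) = \frac{19}{2} \approx 9.5$)
$C{\left(c,a \right)} = \frac{-4 + c}{a + c}$ ($C{\left(c,a \right)} = \frac{c - 4}{a + 1 \cdot 1 c} = \frac{-4 + c}{a + 1 c} = \frac{-4 + c}{a + c}$)
$o{\left(R,u \right)} = \frac{19}{2} + R + u$ ($o{\left(R,u \right)} = \left(R + u\right) + \frac{19}{2} = \frac{19}{2} + R + u$)
$\left(C{\left(k,-9 \right)} + o{\left(16,-8 \right)}\right)^{2} = \left(\frac{-4 - 1}{-9 - 1} + \left(\frac{19}{2} + 16 - 8\right)\right)^{2} = \left(\frac{1}{-10} \left(-5\right) + \frac{35}{2}\right)^{2} = \left(\left(- \frac{1}{10}\right) \left(-5\right) + \frac{35}{2}\right)^{2} = \left(\frac{1}{2} + \frac{35}{2}\right)^{2} = 18^{2} = 324$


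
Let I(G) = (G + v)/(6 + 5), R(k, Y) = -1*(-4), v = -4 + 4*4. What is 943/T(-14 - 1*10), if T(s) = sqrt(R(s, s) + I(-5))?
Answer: 943*sqrt(561)/51 ≈ 437.95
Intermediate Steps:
v = 12 (v = -4 + 16 = 12)
R(k, Y) = 4
I(G) = 12/11 + G/11 (I(G) = (G + 12)/(6 + 5) = (12 + G)/11 = (12 + G)*(1/11) = 12/11 + G/11)
T(s) = sqrt(561)/11 (T(s) = sqrt(4 + (12/11 + (1/11)*(-5))) = sqrt(4 + (12/11 - 5/11)) = sqrt(4 + 7/11) = sqrt(51/11) = sqrt(561)/11)
943/T(-14 - 1*10) = 943/((sqrt(561)/11)) = 943*(sqrt(561)/51) = 943*sqrt(561)/51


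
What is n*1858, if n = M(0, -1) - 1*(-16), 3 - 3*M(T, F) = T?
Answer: 31586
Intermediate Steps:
M(T, F) = 1 - T/3
n = 17 (n = (1 - 1/3*0) - 1*(-16) = (1 + 0) + 16 = 1 + 16 = 17)
n*1858 = 17*1858 = 31586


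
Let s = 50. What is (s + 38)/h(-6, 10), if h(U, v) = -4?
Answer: -22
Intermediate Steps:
(s + 38)/h(-6, 10) = (50 + 38)/(-4) = -1/4*88 = -22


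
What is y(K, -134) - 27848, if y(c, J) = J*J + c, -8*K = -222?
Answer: -39457/4 ≈ -9864.3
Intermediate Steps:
K = 111/4 (K = -1/8*(-222) = 111/4 ≈ 27.750)
y(c, J) = c + J**2 (y(c, J) = J**2 + c = c + J**2)
y(K, -134) - 27848 = (111/4 + (-134)**2) - 27848 = (111/4 + 17956) - 27848 = 71935/4 - 27848 = -39457/4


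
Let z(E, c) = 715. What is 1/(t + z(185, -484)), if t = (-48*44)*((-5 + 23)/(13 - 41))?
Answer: 7/14509 ≈ 0.00048246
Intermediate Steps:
t = 9504/7 (t = -38016/(-28) = -38016*(-1)/28 = -2112*(-9/14) = 9504/7 ≈ 1357.7)
1/(t + z(185, -484)) = 1/(9504/7 + 715) = 1/(14509/7) = 7/14509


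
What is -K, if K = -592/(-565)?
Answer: -592/565 ≈ -1.0478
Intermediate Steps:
K = 592/565 (K = -592*(-1/565) = 592/565 ≈ 1.0478)
-K = -1*592/565 = -592/565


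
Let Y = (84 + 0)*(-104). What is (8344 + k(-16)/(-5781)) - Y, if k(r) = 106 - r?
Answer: 98739358/5781 ≈ 17080.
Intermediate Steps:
Y = -8736 (Y = 84*(-104) = -8736)
(8344 + k(-16)/(-5781)) - Y = (8344 + (106 - 1*(-16))/(-5781)) - 1*(-8736) = (8344 + (106 + 16)*(-1/5781)) + 8736 = (8344 + 122*(-1/5781)) + 8736 = (8344 - 122/5781) + 8736 = 48236542/5781 + 8736 = 98739358/5781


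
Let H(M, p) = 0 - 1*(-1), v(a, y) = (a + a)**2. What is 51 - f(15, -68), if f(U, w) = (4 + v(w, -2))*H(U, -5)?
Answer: -18449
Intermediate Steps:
v(a, y) = 4*a**2 (v(a, y) = (2*a)**2 = 4*a**2)
H(M, p) = 1 (H(M, p) = 0 + 1 = 1)
f(U, w) = 4 + 4*w**2 (f(U, w) = (4 + 4*w**2)*1 = 4 + 4*w**2)
51 - f(15, -68) = 51 - (4 + 4*(-68)**2) = 51 - (4 + 4*4624) = 51 - (4 + 18496) = 51 - 1*18500 = 51 - 18500 = -18449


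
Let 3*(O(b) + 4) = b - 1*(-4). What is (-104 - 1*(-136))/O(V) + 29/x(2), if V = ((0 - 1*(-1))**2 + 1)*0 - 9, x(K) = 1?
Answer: 397/17 ≈ 23.353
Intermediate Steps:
V = -9 (V = ((0 + 1)**2 + 1)*0 - 9 = (1**2 + 1)*0 - 9 = (1 + 1)*0 - 9 = 2*0 - 9 = 0 - 9 = -9)
O(b) = -8/3 + b/3 (O(b) = -4 + (b - 1*(-4))/3 = -4 + (b + 4)/3 = -4 + (4 + b)/3 = -4 + (4/3 + b/3) = -8/3 + b/3)
(-104 - 1*(-136))/O(V) + 29/x(2) = (-104 - 1*(-136))/(-8/3 + (1/3)*(-9)) + 29/1 = (-104 + 136)/(-8/3 - 3) + 29*1 = 32/(-17/3) + 29 = 32*(-3/17) + 29 = -96/17 + 29 = 397/17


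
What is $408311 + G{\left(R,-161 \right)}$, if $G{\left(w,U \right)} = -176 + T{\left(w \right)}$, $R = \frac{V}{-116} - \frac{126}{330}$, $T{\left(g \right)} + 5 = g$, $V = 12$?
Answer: $\frac{650966576}{1595} \approx 4.0813 \cdot 10^{5}$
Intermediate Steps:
$T{\left(g \right)} = -5 + g$
$R = - \frac{774}{1595}$ ($R = \frac{12}{-116} - \frac{126}{330} = 12 \left(- \frac{1}{116}\right) - \frac{21}{55} = - \frac{3}{29} - \frac{21}{55} = - \frac{774}{1595} \approx -0.48527$)
$G{\left(w,U \right)} = -181 + w$ ($G{\left(w,U \right)} = -176 + \left(-5 + w\right) = -181 + w$)
$408311 + G{\left(R,-161 \right)} = 408311 - \frac{289469}{1595} = \frac{650966576}{1595}$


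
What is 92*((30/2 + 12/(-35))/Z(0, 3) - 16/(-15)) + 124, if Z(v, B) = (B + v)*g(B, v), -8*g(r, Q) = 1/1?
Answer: -354244/105 ≈ -3373.8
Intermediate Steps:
g(r, Q) = -1/8 (g(r, Q) = -1/8/1 = -1/8*1 = -1/8)
Z(v, B) = -B/8 - v/8 (Z(v, B) = (B + v)*(-1/8) = -B/8 - v/8)
92*((30/2 + 12/(-35))/Z(0, 3) - 16/(-15)) + 124 = 92*((30/2 + 12/(-35))/(-1/8*3 - 1/8*0) - 16/(-15)) + 124 = 92*((30*(1/2) + 12*(-1/35))/(-3/8 + 0) - 16*(-1/15)) + 124 = 92*((15 - 12/35)/(-3/8) + 16/15) + 124 = 92*((513/35)*(-8/3) + 16/15) + 124 = 92*(-1368/35 + 16/15) + 124 = 92*(-3992/105) + 124 = -367264/105 + 124 = -354244/105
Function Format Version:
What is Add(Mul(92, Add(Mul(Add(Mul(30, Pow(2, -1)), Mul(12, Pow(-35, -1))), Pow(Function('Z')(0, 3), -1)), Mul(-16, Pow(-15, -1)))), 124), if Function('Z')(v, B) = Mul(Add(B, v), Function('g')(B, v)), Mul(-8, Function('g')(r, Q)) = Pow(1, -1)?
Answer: Rational(-354244, 105) ≈ -3373.8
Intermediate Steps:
Function('g')(r, Q) = Rational(-1, 8) (Function('g')(r, Q) = Mul(Rational(-1, 8), Pow(1, -1)) = Mul(Rational(-1, 8), 1) = Rational(-1, 8))
Function('Z')(v, B) = Add(Mul(Rational(-1, 8), B), Mul(Rational(-1, 8), v)) (Function('Z')(v, B) = Mul(Add(B, v), Rational(-1, 8)) = Add(Mul(Rational(-1, 8), B), Mul(Rational(-1, 8), v)))
Add(Mul(92, Add(Mul(Add(Mul(30, Pow(2, -1)), Mul(12, Pow(-35, -1))), Pow(Function('Z')(0, 3), -1)), Mul(-16, Pow(-15, -1)))), 124) = Add(Mul(92, Add(Mul(Add(Mul(30, Pow(2, -1)), Mul(12, Pow(-35, -1))), Pow(Add(Mul(Rational(-1, 8), 3), Mul(Rational(-1, 8), 0)), -1)), Mul(-16, Pow(-15, -1)))), 124) = Add(Mul(92, Add(Mul(Add(Mul(30, Rational(1, 2)), Mul(12, Rational(-1, 35))), Pow(Add(Rational(-3, 8), 0), -1)), Mul(-16, Rational(-1, 15)))), 124) = Add(Mul(92, Add(Mul(Add(15, Rational(-12, 35)), Pow(Rational(-3, 8), -1)), Rational(16, 15))), 124) = Add(Mul(92, Add(Mul(Rational(513, 35), Rational(-8, 3)), Rational(16, 15))), 124) = Add(Mul(92, Add(Rational(-1368, 35), Rational(16, 15))), 124) = Add(Mul(92, Rational(-3992, 105)), 124) = Add(Rational(-367264, 105), 124) = Rational(-354244, 105)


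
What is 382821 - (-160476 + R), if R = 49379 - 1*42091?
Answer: 536009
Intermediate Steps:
R = 7288 (R = 49379 - 42091 = 7288)
382821 - (-160476 + R) = 382821 - (-160476 + 7288) = 382821 - 1*(-153188) = 382821 + 153188 = 536009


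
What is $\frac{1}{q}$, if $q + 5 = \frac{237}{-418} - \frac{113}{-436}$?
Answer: $- \frac{91124}{483669} \approx -0.1884$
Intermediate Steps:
$q = - \frac{483669}{91124}$ ($q = -5 + \left(\frac{237}{-418} - \frac{113}{-436}\right) = -5 + \left(237 \left(- \frac{1}{418}\right) - - \frac{113}{436}\right) = -5 + \left(- \frac{237}{418} + \frac{113}{436}\right) = -5 - \frac{28049}{91124} = - \frac{483669}{91124} \approx -5.3078$)
$\frac{1}{q} = \frac{1}{- \frac{483669}{91124}} = - \frac{91124}{483669}$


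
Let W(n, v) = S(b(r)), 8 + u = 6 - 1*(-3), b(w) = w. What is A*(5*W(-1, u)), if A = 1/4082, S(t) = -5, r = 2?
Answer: -25/4082 ≈ -0.0061245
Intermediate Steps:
u = 1 (u = -8 + (6 - 1*(-3)) = -8 + (6 + 3) = -8 + 9 = 1)
W(n, v) = -5
A = 1/4082 ≈ 0.00024498
A*(5*W(-1, u)) = (5*(-5))/4082 = (1/4082)*(-25) = -25/4082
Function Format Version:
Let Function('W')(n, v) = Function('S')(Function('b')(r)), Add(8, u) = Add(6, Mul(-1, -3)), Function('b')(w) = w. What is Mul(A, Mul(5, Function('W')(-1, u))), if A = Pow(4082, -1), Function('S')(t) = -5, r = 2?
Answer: Rational(-25, 4082) ≈ -0.0061245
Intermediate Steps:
u = 1 (u = Add(-8, Add(6, Mul(-1, -3))) = Add(-8, Add(6, 3)) = Add(-8, 9) = 1)
Function('W')(n, v) = -5
A = Rational(1, 4082) ≈ 0.00024498
Mul(A, Mul(5, Function('W')(-1, u))) = Mul(Rational(1, 4082), Mul(5, -5)) = Mul(Rational(1, 4082), -25) = Rational(-25, 4082)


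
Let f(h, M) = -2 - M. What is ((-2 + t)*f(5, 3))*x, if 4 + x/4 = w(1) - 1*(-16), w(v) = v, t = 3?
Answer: -260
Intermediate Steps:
x = 52 (x = -16 + 4*(1 - 1*(-16)) = -16 + 4*(1 + 16) = -16 + 4*17 = -16 + 68 = 52)
((-2 + t)*f(5, 3))*x = ((-2 + 3)*(-2 - 1*3))*52 = (1*(-2 - 3))*52 = (1*(-5))*52 = -5*52 = -260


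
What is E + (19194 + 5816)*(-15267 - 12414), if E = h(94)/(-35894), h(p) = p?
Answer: -12424740584117/17947 ≈ -6.9230e+8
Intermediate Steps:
E = -47/17947 (E = 94/(-35894) = 94*(-1/35894) = -47/17947 ≈ -0.0026188)
E + (19194 + 5816)*(-15267 - 12414) = -47/17947 + (19194 + 5816)*(-15267 - 12414) = -47/17947 + 25010*(-27681) = -47/17947 - 692301810 = -12424740584117/17947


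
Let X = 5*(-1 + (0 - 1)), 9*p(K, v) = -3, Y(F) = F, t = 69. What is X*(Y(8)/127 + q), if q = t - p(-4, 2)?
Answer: -264400/381 ≈ -693.96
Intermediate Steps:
p(K, v) = -⅓ (p(K, v) = (⅑)*(-3) = -⅓)
q = 208/3 (q = 69 - 1*(-⅓) = 69 + ⅓ = 208/3 ≈ 69.333)
X = -10 (X = 5*(-1 - 1) = 5*(-2) = -10)
X*(Y(8)/127 + q) = -10*(8/127 + 208/3) = -10*26440/381 = -264400/381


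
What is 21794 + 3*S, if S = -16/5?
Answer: 108922/5 ≈ 21784.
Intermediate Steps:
S = -16/5 (S = -16*1/5 = -16/5 ≈ -3.2000)
21794 + 3*S = 21794 + 3*(-16/5) = 21794 - 48/5 = 108922/5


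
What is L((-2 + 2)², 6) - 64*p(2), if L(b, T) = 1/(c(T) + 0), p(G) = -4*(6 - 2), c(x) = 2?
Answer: 2049/2 ≈ 1024.5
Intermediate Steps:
p(G) = -16 (p(G) = -4*4 = -16)
L(b, T) = ½ (L(b, T) = 1/(2 + 0) = 1/2 = ½)
L((-2 + 2)², 6) - 64*p(2) = ½ - 64*(-16) = ½ + 1024 = 2049/2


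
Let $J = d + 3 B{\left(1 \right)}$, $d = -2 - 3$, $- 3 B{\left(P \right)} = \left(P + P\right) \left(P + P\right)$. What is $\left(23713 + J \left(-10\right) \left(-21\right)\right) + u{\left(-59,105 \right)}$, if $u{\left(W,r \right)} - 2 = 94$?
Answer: $21919$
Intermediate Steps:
$u{\left(W,r \right)} = 96$ ($u{\left(W,r \right)} = 2 + 94 = 96$)
$B{\left(P \right)} = - \frac{4 P^{2}}{3}$ ($B{\left(P \right)} = - \frac{\left(P + P\right) \left(P + P\right)}{3} = - \frac{2 P 2 P}{3} = - \frac{4 P^{2}}{3}$)
$d = -5$ ($d = -2 - 3 = -5$)
$J = -9$ ($J = -5 + 3 \left(- \frac{4 \cdot 1^{2}}{3}\right) = -5 + 3 \left(\left(- \frac{4}{3}\right) 1\right) = -5 + 3 \left(- \frac{4}{3}\right) = -5 - 4 = -9$)
$\left(23713 + J \left(-10\right) \left(-21\right)\right) + u{\left(-59,105 \right)} = \left(23713 + \left(-9\right) \left(-10\right) \left(-21\right)\right) + 96 = \left(23713 + 90 \left(-21\right)\right) + 96 = \left(23713 - 1890\right) + 96 = 21823 + 96 = 21919$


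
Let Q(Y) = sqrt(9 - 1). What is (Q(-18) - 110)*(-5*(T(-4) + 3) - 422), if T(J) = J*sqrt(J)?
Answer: 2*(55 - sqrt(2))*(437 - 40*I) ≈ 46834.0 - 4286.9*I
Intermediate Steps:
T(J) = J**(3/2)
Q(Y) = 2*sqrt(2) (Q(Y) = sqrt(8) = 2*sqrt(2))
(Q(-18) - 110)*(-5*(T(-4) + 3) - 422) = (2*sqrt(2) - 110)*(-5*((-4)**(3/2) + 3) - 422) = (-110 + 2*sqrt(2))*(-5*(-8*I + 3) - 422) = (-110 + 2*sqrt(2))*(-5*(3 - 8*I) - 422) = (-110 + 2*sqrt(2))*((-15 + 40*I) - 422) = (-110 + 2*sqrt(2))*(-437 + 40*I) = (-437 + 40*I)*(-110 + 2*sqrt(2))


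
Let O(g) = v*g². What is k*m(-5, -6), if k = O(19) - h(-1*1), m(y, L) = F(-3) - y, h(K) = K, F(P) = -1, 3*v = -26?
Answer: -37532/3 ≈ -12511.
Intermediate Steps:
v = -26/3 (v = (⅓)*(-26) = -26/3 ≈ -8.6667)
O(g) = -26*g²/3
m(y, L) = -1 - y
k = -9383/3 (k = -26/3*19² - (-1) = -26/3*361 - 1*(-1) = -9386/3 + 1 = -9383/3 ≈ -3127.7)
k*m(-5, -6) = -9383*(-1 - 1*(-5))/3 = -9383*(-1 + 5)/3 = -9383/3*4 = -37532/3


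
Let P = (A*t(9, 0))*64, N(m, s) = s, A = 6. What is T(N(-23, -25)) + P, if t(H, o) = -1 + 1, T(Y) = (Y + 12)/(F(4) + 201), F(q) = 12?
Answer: -13/213 ≈ -0.061033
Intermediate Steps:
T(Y) = 4/71 + Y/213 (T(Y) = (Y + 12)/(12 + 201) = (12 + Y)/213 = (12 + Y)*(1/213) = 4/71 + Y/213)
t(H, o) = 0
P = 0 (P = (6*0)*64 = 0*64 = 0)
T(N(-23, -25)) + P = (4/71 + (1/213)*(-25)) + 0 = (4/71 - 25/213) + 0 = -13/213 + 0 = -13/213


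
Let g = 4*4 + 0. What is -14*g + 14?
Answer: -210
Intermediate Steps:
g = 16 (g = 16 + 0 = 16)
-14*g + 14 = -14*16 + 14 = -224 + 14 = -210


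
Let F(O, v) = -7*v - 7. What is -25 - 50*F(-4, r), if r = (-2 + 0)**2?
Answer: 1725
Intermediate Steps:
r = 4 (r = (-2)**2 = 4)
F(O, v) = -7 - 7*v
-25 - 50*F(-4, r) = -25 - 50*(-7 - 7*4) = -25 - 50*(-7 - 28) = -25 - 50*(-35) = -25 + 1750 = 1725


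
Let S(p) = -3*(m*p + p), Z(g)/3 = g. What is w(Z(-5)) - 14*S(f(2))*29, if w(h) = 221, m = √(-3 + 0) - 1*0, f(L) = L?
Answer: 2657 + 2436*I*√3 ≈ 2657.0 + 4219.3*I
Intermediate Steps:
Z(g) = 3*g
m = I*√3 (m = √(-3) + 0 = I*√3 + 0 = I*√3 ≈ 1.732*I)
S(p) = -3*p - 3*I*p*√3 (S(p) = -3*((I*√3)*p + p) = -3*(I*p*√3 + p) = -3*(p + I*p*√3) = -3*p - 3*I*p*√3)
w(Z(-5)) - 14*S(f(2))*29 = 221 - (-42)*2*(1 + I*√3)*29 = 221 - 14*(-6 - 6*I*√3)*29 = 221 + (84 + 84*I*√3)*29 = 221 + (2436 + 2436*I*√3) = 2657 + 2436*I*√3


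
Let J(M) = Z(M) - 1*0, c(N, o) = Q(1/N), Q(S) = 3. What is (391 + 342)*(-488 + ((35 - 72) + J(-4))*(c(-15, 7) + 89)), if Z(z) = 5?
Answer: -2515656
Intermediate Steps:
c(N, o) = 3
J(M) = 5 (J(M) = 5 - 1*0 = 5 + 0 = 5)
(391 + 342)*(-488 + ((35 - 72) + J(-4))*(c(-15, 7) + 89)) = (391 + 342)*(-488 + ((35 - 72) + 5)*(3 + 89)) = 733*(-488 + (-37 + 5)*92) = 733*(-488 - 32*92) = 733*(-488 - 2944) = 733*(-3432) = -2515656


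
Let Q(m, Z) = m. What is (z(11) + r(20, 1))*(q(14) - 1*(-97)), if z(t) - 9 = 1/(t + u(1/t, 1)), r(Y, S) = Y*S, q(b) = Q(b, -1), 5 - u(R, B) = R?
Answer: 564546/175 ≈ 3226.0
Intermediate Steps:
u(R, B) = 5 - R
q(b) = b
r(Y, S) = S*Y
z(t) = 9 + 1/(5 + t - 1/t) (z(t) = 9 + 1/(t + (5 - 1/t)) = 9 + 1/(5 + t - 1/t))
(z(11) + r(20, 1))*(q(14) - 1*(-97)) = ((-9 + 9*11**2 + 46*11)/(-1 + 11**2 + 5*11) + 1*20)*(14 - 1*(-97)) = ((-9 + 9*121 + 506)/(-1 + 121 + 55) + 20)*(14 + 97) = ((-9 + 1089 + 506)/175 + 20)*111 = ((1/175)*1586 + 20)*111 = (1586/175 + 20)*111 = (5086/175)*111 = 564546/175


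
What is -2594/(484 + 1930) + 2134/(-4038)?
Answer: -3906512/2436933 ≈ -1.6030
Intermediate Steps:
-2594/(484 + 1930) + 2134/(-4038) = -2594/2414 + 2134*(-1/4038) = -2594*1/2414 - 1067/2019 = -1297/1207 - 1067/2019 = -3906512/2436933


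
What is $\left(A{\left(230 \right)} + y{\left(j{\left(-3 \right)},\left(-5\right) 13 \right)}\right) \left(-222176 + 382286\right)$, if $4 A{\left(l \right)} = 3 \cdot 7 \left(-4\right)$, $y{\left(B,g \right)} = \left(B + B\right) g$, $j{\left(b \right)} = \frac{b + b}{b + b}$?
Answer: $-24176610$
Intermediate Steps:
$j{\left(b \right)} = 1$ ($j{\left(b \right)} = \frac{2 b}{2 b} = 2 b \frac{1}{2 b} = 1$)
$y{\left(B,g \right)} = 2 B g$
$A{\left(l \right)} = -21$ ($A{\left(l \right)} = \frac{3 \cdot 7 \left(-4\right)}{4} = \frac{21 \left(-4\right)}{4} = \frac{1}{4} \left(-84\right) = -21$)
$\left(A{\left(230 \right)} + y{\left(j{\left(-3 \right)},\left(-5\right) 13 \right)}\right) \left(-222176 + 382286\right) = \left(-21 + 2 \cdot 1 \left(\left(-5\right) 13\right)\right) \left(-222176 + 382286\right) = \left(-21 + 2 \cdot 1 \left(-65\right)\right) 160110 = \left(-21 - 130\right) 160110 = \left(-151\right) 160110 = -24176610$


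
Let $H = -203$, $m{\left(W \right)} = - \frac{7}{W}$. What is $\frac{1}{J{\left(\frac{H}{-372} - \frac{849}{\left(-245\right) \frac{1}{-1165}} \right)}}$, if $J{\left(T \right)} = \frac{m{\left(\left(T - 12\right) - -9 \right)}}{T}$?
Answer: $- \frac{5417742237506797}{2325819888} \approx -2.3294 \cdot 10^{6}$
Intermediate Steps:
$J{\left(T \right)} = - \frac{7}{T \left(-3 + T\right)}$ ($J{\left(T \right)} = \frac{\left(-7\right) \frac{1}{\left(T - 12\right) - -9}}{T} = \frac{\left(-7\right) \frac{1}{\left(T - 12\right) + 9}}{T} = \frac{\left(-7\right) \frac{1}{\left(-12 + T\right) + 9}}{T} = \frac{\left(-7\right) \frac{1}{-3 + T}}{T} = - \frac{7}{T \left(-3 + T\right)}$)
$\frac{1}{J{\left(\frac{H}{-372} - \frac{849}{\left(-245\right) \frac{1}{-1165}} \right)}} = \frac{1}{\left(-7\right) \frac{1}{- \frac{203}{-372} - \frac{849}{\left(-245\right) \frac{1}{-1165}}} \frac{1}{-3 - \left(- \frac{203}{372} + \frac{197817}{49}\right)}} = \frac{1}{\left(-7\right) \frac{1}{\left(-203\right) \left(- \frac{1}{372}\right) - \frac{849}{\left(-245\right) \left(- \frac{1}{1165}\right)}} \frac{1}{-3 - \left(- \frac{203}{372} + \frac{849}{\left(-245\right) \left(- \frac{1}{1165}\right)}\right)}} = \frac{1}{\left(-7\right) \frac{1}{\frac{203}{372} - \frac{849}{\frac{49}{233}}} \frac{1}{-3 + \left(\frac{203}{372} - \frac{849}{\frac{49}{233}}\right)}} = \frac{1}{\left(-7\right) \frac{1}{\frac{203}{372} - \frac{197817}{49}} \frac{1}{-3 + \left(\frac{203}{372} - \frac{197817}{49}\right)}} = \frac{1}{\left(-7\right) \frac{1}{- \frac{73577977}{18228}} \frac{1}{-3 - \frac{73577977}{18228}}} = \frac{1}{\left(-7\right) \left(- \frac{18228}{73577977}\right) \frac{1}{- \frac{73632661}{18228}}} = \frac{1}{\left(-7\right) \left(- \frac{18228}{73577977}\right) \left(- \frac{18228}{73632661}\right)} = \frac{1}{- \frac{2325819888}{5417742237506797}} = - \frac{5417742237506797}{2325819888}$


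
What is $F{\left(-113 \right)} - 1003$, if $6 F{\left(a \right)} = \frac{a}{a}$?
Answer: $- \frac{6017}{6} \approx -1002.8$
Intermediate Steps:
$F{\left(a \right)} = \frac{1}{6}$ ($F{\left(a \right)} = \frac{a \frac{1}{a}}{6} = \frac{1}{6} \cdot 1 = \frac{1}{6}$)
$F{\left(-113 \right)} - 1003 = \frac{1}{6} - 1003 = - \frac{6017}{6}$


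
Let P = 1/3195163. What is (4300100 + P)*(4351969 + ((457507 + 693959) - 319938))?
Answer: 71218762859334984597/3195163 ≈ 2.2290e+13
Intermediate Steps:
P = 1/3195163 ≈ 3.1297e-7
(4300100 + P)*(4351969 + ((457507 + 693959) - 319938)) = (4300100 + 1/3195163)*(4351969 + ((457507 + 693959) - 319938)) = 13739520416301*(4351969 + (1151466 - 319938))/3195163 = 13739520416301*(4351969 + 831528)/3195163 = (13739520416301/3195163)*5183497 = 71218762859334984597/3195163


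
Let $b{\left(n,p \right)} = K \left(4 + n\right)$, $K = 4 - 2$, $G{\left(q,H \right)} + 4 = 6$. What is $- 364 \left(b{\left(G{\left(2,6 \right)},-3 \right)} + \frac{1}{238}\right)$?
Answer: $- \frac{74282}{17} \approx -4369.5$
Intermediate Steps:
$G{\left(q,H \right)} = 2$ ($G{\left(q,H \right)} = -4 + 6 = 2$)
$K = 2$ ($K = 4 - 2 = 2$)
$b{\left(n,p \right)} = 8 + 2 n$ ($b{\left(n,p \right)} = 2 \left(4 + n\right) = 8 + 2 n$)
$- 364 \left(b{\left(G{\left(2,6 \right)},-3 \right)} + \frac{1}{238}\right) = - 364 \left(\left(8 + 2 \cdot 2\right) + \frac{1}{238}\right) = - 364 \left(\left(8 + 4\right) + \frac{1}{238}\right) = - 364 \left(12 + \frac{1}{238}\right) = \left(-364\right) \frac{2857}{238} = - \frac{74282}{17}$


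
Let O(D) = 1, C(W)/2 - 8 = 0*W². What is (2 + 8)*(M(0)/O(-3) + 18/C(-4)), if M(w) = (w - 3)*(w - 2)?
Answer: 285/4 ≈ 71.250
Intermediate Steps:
C(W) = 16 (C(W) = 16 + 2*(0*W²) = 16 + 2*0 = 16 + 0 = 16)
M(w) = (-3 + w)*(-2 + w)
(2 + 8)*(M(0)/O(-3) + 18/C(-4)) = (2 + 8)*((6 + 0² - 5*0)/1 + 18/16) = 10*((6 + 0 + 0)*1 + 18*(1/16)) = 10*(6*1 + 9/8) = 10*(6 + 9/8) = 10*(57/8) = 285/4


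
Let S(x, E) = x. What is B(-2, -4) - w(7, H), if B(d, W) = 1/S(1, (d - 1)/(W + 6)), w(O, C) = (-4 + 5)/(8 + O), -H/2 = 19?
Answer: 14/15 ≈ 0.93333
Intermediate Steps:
H = -38 (H = -2*19 = -38)
w(O, C) = 1/(8 + O)
B(d, W) = 1 (B(d, W) = 1/1 = 1)
B(-2, -4) - w(7, H) = 1 - 1/(8 + 7) = 1 - 1/15 = 14/15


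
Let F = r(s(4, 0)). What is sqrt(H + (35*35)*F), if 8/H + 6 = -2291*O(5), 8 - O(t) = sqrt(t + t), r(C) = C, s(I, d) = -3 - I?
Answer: sqrt(-157214058 + 19645325*sqrt(10))/sqrt(18334 - 2291*sqrt(10)) ≈ 92.601*I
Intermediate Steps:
F = -7 (F = -3 - 1*4 = -3 - 4 = -7)
O(t) = 8 - sqrt(2)*sqrt(t) (O(t) = 8 - sqrt(t + t) = 8 - sqrt(2*t) = 8 - sqrt(2)*sqrt(t))
H = 8/(-18334 + 2291*sqrt(10)) (H = 8/(-6 - 2291*(8 - sqrt(2)*sqrt(5))) = 8/(-6 - 2291*(8 - sqrt(10))) = 8/(-6 + (-18328 + 2291*sqrt(10))) = 8/(-18334 + 2291*sqrt(10)) ≈ -0.00072142)
sqrt(H + (35*35)*F) = sqrt((-73336/141824373 - 9164*sqrt(10)/141824373) + (35*35)*(-7)) = sqrt((-73336/141824373 - 9164*sqrt(10)/141824373) + 1225*(-7)) = sqrt((-73336/141824373 - 9164*sqrt(10)/141824373) - 8575) = sqrt(-1216144071811/141824373 - 9164*sqrt(10)/141824373)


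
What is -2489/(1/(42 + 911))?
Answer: -2372017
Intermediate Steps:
-2489/(1/(42 + 911)) = -2489/(1/953) = -2489/1/953 = -2489*953 = -2372017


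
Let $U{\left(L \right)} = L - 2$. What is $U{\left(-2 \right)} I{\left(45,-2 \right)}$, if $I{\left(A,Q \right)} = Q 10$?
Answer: $80$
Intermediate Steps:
$I{\left(A,Q \right)} = 10 Q$
$U{\left(L \right)} = -2 + L$ ($U{\left(L \right)} = L - 2 = -2 + L$)
$U{\left(-2 \right)} I{\left(45,-2 \right)} = \left(-2 - 2\right) 10 \left(-2\right) = \left(-4\right) \left(-20\right) = 80$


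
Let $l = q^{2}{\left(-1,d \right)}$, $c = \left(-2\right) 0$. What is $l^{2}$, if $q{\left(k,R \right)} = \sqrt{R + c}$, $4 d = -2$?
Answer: $\frac{1}{4} \approx 0.25$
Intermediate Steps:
$c = 0$
$d = - \frac{1}{2}$ ($d = \frac{1}{4} \left(-2\right) = - \frac{1}{2} \approx -0.5$)
$q{\left(k,R \right)} = \sqrt{R}$ ($q{\left(k,R \right)} = \sqrt{R + 0} = \sqrt{R}$)
$l = - \frac{1}{2}$ ($l = \left(\sqrt{- \frac{1}{2}}\right)^{2} = \left(\frac{i \sqrt{2}}{2}\right)^{2} = - \frac{1}{2} \approx -0.5$)
$l^{2} = \left(- \frac{1}{2}\right)^{2} = \frac{1}{4}$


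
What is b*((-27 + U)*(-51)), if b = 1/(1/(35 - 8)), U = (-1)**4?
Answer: 35802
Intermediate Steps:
U = 1
b = 27 (b = 1/(1/27) = 27)
b*((-27 + U)*(-51)) = 27*((-27 + 1)*(-51)) = 27*(-26*(-51)) = 27*1326 = 35802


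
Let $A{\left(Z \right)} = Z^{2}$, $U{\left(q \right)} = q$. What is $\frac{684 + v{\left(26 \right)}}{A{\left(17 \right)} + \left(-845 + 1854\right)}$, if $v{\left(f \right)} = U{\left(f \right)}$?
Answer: $\frac{355}{649} \approx 0.547$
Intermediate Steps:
$v{\left(f \right)} = f$
$\frac{684 + v{\left(26 \right)}}{A{\left(17 \right)} + \left(-845 + 1854\right)} = \frac{684 + 26}{17^{2} + \left(-845 + 1854\right)} = \frac{710}{289 + 1009} = \frac{710}{1298} = 710 \cdot \frac{1}{1298} = \frac{355}{649}$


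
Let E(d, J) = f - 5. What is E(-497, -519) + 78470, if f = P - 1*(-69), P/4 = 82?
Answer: 78862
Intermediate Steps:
P = 328 (P = 4*82 = 328)
f = 397 (f = 328 - 1*(-69) = 328 + 69 = 397)
E(d, J) = 392 (E(d, J) = 397 - 5 = 392)
E(-497, -519) + 78470 = 392 + 78470 = 78862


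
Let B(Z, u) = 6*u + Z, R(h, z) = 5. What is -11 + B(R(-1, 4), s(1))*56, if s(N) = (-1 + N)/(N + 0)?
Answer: 269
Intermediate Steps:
s(N) = (-1 + N)/N
B(Z, u) = Z + 6*u
-11 + B(R(-1, 4), s(1))*56 = -11 + (5 + 6*((-1 + 1)/1))*56 = -11 + (5 + 6*(1*0))*56 = -11 + (5 + 6*0)*56 = -11 + (5 + 0)*56 = -11 + 5*56 = -11 + 280 = 269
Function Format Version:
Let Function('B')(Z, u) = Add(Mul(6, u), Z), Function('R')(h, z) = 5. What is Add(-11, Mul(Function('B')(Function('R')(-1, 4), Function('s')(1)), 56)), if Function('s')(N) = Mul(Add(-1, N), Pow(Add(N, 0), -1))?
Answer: 269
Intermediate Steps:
Function('s')(N) = Mul(Pow(N, -1), Add(-1, N)) (Function('s')(N) = Mul(Add(-1, N), Pow(N, -1)) = Mul(Pow(N, -1), Add(-1, N)))
Function('B')(Z, u) = Add(Z, Mul(6, u))
Add(-11, Mul(Function('B')(Function('R')(-1, 4), Function('s')(1)), 56)) = Add(-11, Mul(Add(5, Mul(6, Mul(Pow(1, -1), Add(-1, 1)))), 56)) = Add(-11, Mul(Add(5, Mul(6, Mul(1, 0))), 56)) = Add(-11, Mul(Add(5, Mul(6, 0)), 56)) = Add(-11, Mul(Add(5, 0), 56)) = Add(-11, Mul(5, 56)) = Add(-11, 280) = 269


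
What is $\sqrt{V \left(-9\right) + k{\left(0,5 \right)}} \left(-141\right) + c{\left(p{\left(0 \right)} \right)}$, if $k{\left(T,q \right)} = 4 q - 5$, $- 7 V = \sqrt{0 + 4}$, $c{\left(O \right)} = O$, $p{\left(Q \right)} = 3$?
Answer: $3 - \frac{141 \sqrt{861}}{7} \approx -588.05$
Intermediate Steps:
$V = - \frac{2}{7}$ ($V = - \frac{\sqrt{0 + 4}}{7} = - \frac{\sqrt{4}}{7} = \left(- \frac{1}{7}\right) 2 = - \frac{2}{7} \approx -0.28571$)
$k{\left(T,q \right)} = -5 + 4 q$
$\sqrt{V \left(-9\right) + k{\left(0,5 \right)}} \left(-141\right) + c{\left(p{\left(0 \right)} \right)} = \sqrt{\left(- \frac{2}{7}\right) \left(-9\right) + \left(-5 + 4 \cdot 5\right)} \left(-141\right) + 3 = \sqrt{\frac{18}{7} + \left(-5 + 20\right)} \left(-141\right) + 3 = \sqrt{\frac{18}{7} + 15} \left(-141\right) + 3 = \sqrt{\frac{123}{7}} \left(-141\right) + 3 = \frac{\sqrt{861}}{7} \left(-141\right) + 3 = - \frac{141 \sqrt{861}}{7} + 3 = 3 - \frac{141 \sqrt{861}}{7}$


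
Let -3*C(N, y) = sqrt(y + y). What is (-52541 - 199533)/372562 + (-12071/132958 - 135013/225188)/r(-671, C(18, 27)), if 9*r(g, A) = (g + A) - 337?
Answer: -11307391183870097045/16865821527626196247 - 31003954203*sqrt(6)/5070221898889672 ≈ -0.67045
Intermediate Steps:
C(N, y) = -sqrt(2)*sqrt(y)/3 (C(N, y) = -sqrt(y + y)/3 = -sqrt(2)*sqrt(y)/3)
r(g, A) = -337/9 + A/9 + g/9 (r(g, A) = ((g + A) - 337)/9 = ((A + g) - 337)/9 = (-337 + A + g)/9 = -337/9 + A/9 + g/9)
(-52541 - 199533)/372562 + (-12071/132958 - 135013/225188)/r(-671, C(18, 27)) = (-52541 - 199533)/372562 + (-12071/132958 - 135013/225188)/(-337/9 + (-sqrt(2)*sqrt(27)/3)/9 + (1/9)*(-671)) = -252074*1/372562 + (-12071*1/132958 - 135013*1/225188)/(-337/9 + (-sqrt(2)*3*sqrt(3)/3)/9 - 671/9) = -126037/186281 + (-12071/132958 - 135013/225188)/(-337/9 + (-sqrt(6))/9 - 671/9) = -126037/186281 - 10334651401/(14970273052*(-337/9 - sqrt(6)/9 - 671/9)) = -126037/186281 - 10334651401/(14970273052*(-112 - sqrt(6)/9))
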